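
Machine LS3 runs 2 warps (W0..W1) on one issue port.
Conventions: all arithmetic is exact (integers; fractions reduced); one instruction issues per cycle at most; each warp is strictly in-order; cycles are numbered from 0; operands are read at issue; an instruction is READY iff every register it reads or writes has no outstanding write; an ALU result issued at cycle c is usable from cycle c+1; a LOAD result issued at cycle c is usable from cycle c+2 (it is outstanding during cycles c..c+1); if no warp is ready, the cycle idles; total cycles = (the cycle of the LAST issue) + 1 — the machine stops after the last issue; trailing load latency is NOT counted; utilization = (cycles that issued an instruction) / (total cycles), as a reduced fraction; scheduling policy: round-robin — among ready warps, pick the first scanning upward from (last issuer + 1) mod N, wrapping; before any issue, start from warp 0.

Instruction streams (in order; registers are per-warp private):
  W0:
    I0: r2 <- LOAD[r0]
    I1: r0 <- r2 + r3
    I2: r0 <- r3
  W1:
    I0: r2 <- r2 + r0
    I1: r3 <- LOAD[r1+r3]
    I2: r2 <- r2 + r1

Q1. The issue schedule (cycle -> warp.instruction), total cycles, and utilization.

cycle 0: W0.I0
cycle 1: W1.I0
cycle 2: W0.I1
cycle 3: W1.I1
cycle 4: W0.I2
cycle 5: W1.I2

Answer: 6 cycles, utilization 1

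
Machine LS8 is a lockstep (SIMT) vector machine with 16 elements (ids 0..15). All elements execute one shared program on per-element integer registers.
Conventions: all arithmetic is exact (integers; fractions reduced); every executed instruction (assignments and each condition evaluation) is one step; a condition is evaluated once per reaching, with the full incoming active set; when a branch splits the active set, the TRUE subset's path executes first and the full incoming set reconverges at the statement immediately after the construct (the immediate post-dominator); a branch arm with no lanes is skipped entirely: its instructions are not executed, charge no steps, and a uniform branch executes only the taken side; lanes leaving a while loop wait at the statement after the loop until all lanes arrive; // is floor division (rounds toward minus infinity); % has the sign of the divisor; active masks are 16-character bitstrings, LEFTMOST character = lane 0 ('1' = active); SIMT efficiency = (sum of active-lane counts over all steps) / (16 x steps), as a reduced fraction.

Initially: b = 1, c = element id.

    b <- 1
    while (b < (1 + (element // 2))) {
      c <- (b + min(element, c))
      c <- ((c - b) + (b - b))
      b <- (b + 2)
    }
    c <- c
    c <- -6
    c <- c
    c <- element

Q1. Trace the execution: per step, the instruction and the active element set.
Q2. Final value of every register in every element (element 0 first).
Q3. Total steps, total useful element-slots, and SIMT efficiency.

step 0: b <- 1                       1111111111111111
step 1: eval (b < (1 + (element // 2))) 1111111111111111
step 2: c <- (b + min(element, c))   0011111111111111
step 3: c <- ((c - b) + (b - b))     0011111111111111
step 4: b <- (b + 2)                 0011111111111111
step 5: eval (b < (1 + (element // 2))) 0011111111111111
step 6: c <- (b + min(element, c))   0000001111111111
step 7: c <- ((c - b) + (b - b))     0000001111111111
step 8: b <- (b + 2)                 0000001111111111
step 9: eval (b < (1 + (element // 2))) 0000001111111111
step 10: c <- (b + min(element, c))   0000000000111111
step 11: c <- ((c - b) + (b - b))     0000000000111111
step 12: b <- (b + 2)                 0000000000111111
step 13: eval (b < (1 + (element // 2))) 0000000000111111
step 14: c <- (b + min(element, c))   0000000000000011
step 15: c <- ((c - b) + (b - b))     0000000000000011
step 16: b <- (b + 2)                 0000000000000011
step 17: eval (b < (1 + (element // 2))) 0000000000000011
step 18: c <- c                       1111111111111111
step 19: c <- -6                      1111111111111111
step 20: c <- c                       1111111111111111
step 21: c <- element                 1111111111111111

Answer: 22 steps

b: 1,1,3,3,3,3,5,5,5,5,7,7,7,7,9,9
c: 0,1,2,3,4,5,6,7,8,9,10,11,12,13,14,15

steps = 22; useful = 224; efficiency = 224/352 = 7/11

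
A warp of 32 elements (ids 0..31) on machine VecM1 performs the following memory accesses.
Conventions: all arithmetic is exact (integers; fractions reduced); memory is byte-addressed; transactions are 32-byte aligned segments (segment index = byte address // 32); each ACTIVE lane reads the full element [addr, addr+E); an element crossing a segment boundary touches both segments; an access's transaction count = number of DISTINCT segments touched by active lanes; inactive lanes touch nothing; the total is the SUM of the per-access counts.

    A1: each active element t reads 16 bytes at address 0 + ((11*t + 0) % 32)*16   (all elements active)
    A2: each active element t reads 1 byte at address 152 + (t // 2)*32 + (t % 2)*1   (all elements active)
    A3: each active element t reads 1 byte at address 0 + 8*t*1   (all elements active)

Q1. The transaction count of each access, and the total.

A1: 16 transactions
A2: 16 transactions
A3: 8 transactions

Answer: 16,16,8; total 40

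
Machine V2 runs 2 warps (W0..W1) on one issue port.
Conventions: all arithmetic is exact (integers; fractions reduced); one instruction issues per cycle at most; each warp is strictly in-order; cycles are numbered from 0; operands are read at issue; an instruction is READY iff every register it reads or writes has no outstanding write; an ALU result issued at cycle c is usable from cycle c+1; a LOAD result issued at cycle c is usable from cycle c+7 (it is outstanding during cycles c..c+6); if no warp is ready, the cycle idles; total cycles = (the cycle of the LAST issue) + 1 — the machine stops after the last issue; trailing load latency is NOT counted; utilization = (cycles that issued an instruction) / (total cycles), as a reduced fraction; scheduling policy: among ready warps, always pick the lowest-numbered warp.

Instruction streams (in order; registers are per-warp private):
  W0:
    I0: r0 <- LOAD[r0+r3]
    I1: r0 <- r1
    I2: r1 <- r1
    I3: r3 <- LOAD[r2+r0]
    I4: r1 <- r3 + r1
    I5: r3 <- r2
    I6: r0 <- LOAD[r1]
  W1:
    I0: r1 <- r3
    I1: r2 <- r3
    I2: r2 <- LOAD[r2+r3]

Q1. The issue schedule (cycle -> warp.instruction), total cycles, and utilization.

cycle 0: W0.I0
cycle 1: W1.I0
cycle 2: W1.I1
cycle 3: W1.I2
cycle 4: idle
cycle 5: idle
cycle 6: idle
cycle 7: W0.I1
cycle 8: W0.I2
cycle 9: W0.I3
cycle 10: idle
cycle 11: idle
cycle 12: idle
cycle 13: idle
cycle 14: idle
cycle 15: idle
cycle 16: W0.I4
cycle 17: W0.I5
cycle 18: W0.I6

Answer: 19 cycles, utilization 10/19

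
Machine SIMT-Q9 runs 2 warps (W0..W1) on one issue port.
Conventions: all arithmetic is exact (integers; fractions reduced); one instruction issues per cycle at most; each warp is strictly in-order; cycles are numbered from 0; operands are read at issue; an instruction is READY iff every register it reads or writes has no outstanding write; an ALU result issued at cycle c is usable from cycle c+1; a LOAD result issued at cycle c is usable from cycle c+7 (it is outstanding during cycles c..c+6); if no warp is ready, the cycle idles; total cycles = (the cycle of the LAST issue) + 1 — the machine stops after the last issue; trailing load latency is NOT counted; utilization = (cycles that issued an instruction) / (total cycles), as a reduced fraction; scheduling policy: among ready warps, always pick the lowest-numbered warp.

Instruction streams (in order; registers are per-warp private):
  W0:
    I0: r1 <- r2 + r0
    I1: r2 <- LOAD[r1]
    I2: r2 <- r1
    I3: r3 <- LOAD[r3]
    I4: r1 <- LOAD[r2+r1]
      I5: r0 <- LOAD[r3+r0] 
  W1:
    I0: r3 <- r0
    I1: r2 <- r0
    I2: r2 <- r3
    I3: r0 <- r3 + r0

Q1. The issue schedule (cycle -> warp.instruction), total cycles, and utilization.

cycle 0: W0.I0
cycle 1: W0.I1
cycle 2: W1.I0
cycle 3: W1.I1
cycle 4: W1.I2
cycle 5: W1.I3
cycle 6: idle
cycle 7: idle
cycle 8: W0.I2
cycle 9: W0.I3
cycle 10: W0.I4
cycle 11: idle
cycle 12: idle
cycle 13: idle
cycle 14: idle
cycle 15: idle
cycle 16: W0.I5

Answer: 17 cycles, utilization 10/17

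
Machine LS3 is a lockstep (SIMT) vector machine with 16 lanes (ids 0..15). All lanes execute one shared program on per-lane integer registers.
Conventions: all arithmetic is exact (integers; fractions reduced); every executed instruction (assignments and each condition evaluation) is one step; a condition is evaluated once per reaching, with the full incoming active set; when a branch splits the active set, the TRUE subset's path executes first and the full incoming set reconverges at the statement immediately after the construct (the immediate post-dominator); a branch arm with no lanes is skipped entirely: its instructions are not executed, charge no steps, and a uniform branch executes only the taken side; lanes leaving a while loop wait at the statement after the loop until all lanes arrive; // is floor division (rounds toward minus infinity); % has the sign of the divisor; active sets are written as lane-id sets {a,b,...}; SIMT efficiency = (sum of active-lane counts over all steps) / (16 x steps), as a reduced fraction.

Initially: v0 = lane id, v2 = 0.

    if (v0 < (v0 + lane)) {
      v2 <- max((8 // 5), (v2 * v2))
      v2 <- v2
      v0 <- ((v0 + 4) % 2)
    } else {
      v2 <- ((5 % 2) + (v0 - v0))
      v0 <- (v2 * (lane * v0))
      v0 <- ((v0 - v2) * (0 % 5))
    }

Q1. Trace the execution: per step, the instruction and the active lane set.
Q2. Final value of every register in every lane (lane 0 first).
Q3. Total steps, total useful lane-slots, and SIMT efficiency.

step 0: eval (v0 < (v0 + lane))      {0,1,2,3,4,5,6,7,8,9,10,11,12,13,14,15}
step 1: v2 <- max((8 // 5), (v2 * v2)) {1,2,3,4,5,6,7,8,9,10,11,12,13,14,15}
step 2: v2 <- v2                     {1,2,3,4,5,6,7,8,9,10,11,12,13,14,15}
step 3: v0 <- ((v0 + 4) % 2)         {1,2,3,4,5,6,7,8,9,10,11,12,13,14,15}
step 4: v2 <- ((5 % 2) + (v0 - v0))  {0}
step 5: v0 <- (v2 * (lane * v0))     {0}
step 6: v0 <- ((v0 - v2) * (0 % 5))  {0}

Answer: 7 steps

v0: 0,1,0,1,0,1,0,1,0,1,0,1,0,1,0,1
v2: 1,1,1,1,1,1,1,1,1,1,1,1,1,1,1,1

steps = 7; useful = 64; efficiency = 64/112 = 4/7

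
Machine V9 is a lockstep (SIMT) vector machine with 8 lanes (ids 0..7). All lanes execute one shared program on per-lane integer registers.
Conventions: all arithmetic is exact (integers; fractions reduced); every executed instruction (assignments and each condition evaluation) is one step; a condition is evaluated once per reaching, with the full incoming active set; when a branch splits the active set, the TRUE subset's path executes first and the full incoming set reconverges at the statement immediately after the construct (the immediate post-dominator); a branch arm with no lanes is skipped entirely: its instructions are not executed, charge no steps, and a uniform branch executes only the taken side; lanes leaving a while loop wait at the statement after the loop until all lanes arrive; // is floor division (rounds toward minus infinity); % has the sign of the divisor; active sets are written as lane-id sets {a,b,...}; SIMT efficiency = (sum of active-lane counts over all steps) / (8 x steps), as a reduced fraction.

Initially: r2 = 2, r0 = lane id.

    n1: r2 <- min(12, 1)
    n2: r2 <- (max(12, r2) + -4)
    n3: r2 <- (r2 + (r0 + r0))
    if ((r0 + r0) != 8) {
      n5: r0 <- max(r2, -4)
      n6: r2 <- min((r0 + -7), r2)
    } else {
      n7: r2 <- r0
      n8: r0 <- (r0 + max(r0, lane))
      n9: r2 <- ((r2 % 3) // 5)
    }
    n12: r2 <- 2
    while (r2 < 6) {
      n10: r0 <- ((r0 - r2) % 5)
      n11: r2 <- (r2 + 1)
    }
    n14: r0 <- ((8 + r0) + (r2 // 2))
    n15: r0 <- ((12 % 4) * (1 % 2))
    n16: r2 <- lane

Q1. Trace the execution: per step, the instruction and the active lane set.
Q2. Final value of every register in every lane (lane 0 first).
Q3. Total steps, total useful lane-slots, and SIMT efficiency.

step 0: r2 <- min(12, 1)             {0,1,2,3,4,5,6,7}
step 1: r2 <- (max(12, r2) + -4)     {0,1,2,3,4,5,6,7}
step 2: r2 <- (r2 + (r0 + r0))       {0,1,2,3,4,5,6,7}
step 3: eval ((r0 + r0) != 8)        {0,1,2,3,4,5,6,7}
step 4: r0 <- max(r2, -4)            {0,1,2,3,5,6,7}
step 5: r2 <- min((r0 + -7), r2)     {0,1,2,3,5,6,7}
step 6: r2 <- r0                     {4}
step 7: r0 <- (r0 + max(r0, lane))   {4}
step 8: r2 <- ((r2 % 3) // 5)        {4}
step 9: r2 <- 2                      {0,1,2,3,4,5,6,7}
step 10: eval (r2 < 6)                {0,1,2,3,4,5,6,7}
step 11: r0 <- ((r0 - r2) % 5)        {0,1,2,3,4,5,6,7}
step 12: r2 <- (r2 + 1)               {0,1,2,3,4,5,6,7}
step 13: eval (r2 < 6)                {0,1,2,3,4,5,6,7}
step 14: r0 <- ((r0 - r2) % 5)        {0,1,2,3,4,5,6,7}
step 15: r2 <- (r2 + 1)               {0,1,2,3,4,5,6,7}
step 16: eval (r2 < 6)                {0,1,2,3,4,5,6,7}
step 17: r0 <- ((r0 - r2) % 5)        {0,1,2,3,4,5,6,7}
step 18: r2 <- (r2 + 1)               {0,1,2,3,4,5,6,7}
step 19: eval (r2 < 6)                {0,1,2,3,4,5,6,7}
step 20: r0 <- ((r0 - r2) % 5)        {0,1,2,3,4,5,6,7}
step 21: r2 <- (r2 + 1)               {0,1,2,3,4,5,6,7}
step 22: eval (r2 < 6)                {0,1,2,3,4,5,6,7}
step 23: r0 <- ((8 + r0) + (r2 // 2)) {0,1,2,3,4,5,6,7}
step 24: r0 <- ((12 % 4) * (1 % 2))   {0,1,2,3,4,5,6,7}
step 25: r2 <- lane                   {0,1,2,3,4,5,6,7}

Answer: 26 steps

r2: 0,1,2,3,4,5,6,7
r0: 0,0,0,0,0,0,0,0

steps = 26; useful = 185; efficiency = 185/208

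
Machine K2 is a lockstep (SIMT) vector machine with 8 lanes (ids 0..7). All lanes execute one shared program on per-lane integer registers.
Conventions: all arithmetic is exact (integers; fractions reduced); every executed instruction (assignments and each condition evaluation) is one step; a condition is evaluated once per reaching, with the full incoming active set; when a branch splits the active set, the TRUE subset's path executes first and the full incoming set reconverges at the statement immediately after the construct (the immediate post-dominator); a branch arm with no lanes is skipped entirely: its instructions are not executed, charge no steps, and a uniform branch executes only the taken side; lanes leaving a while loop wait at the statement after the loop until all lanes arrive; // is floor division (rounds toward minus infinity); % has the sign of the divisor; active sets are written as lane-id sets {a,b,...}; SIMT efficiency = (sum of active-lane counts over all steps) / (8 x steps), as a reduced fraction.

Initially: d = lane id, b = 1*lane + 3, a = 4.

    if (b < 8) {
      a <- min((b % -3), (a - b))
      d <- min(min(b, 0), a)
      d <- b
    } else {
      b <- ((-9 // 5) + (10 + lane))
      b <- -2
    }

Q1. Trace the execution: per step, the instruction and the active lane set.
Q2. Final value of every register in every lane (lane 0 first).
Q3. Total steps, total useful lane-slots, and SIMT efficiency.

step 0: eval (b < 8)                 {0,1,2,3,4,5,6,7}
step 1: a <- min((b % -3), (a - b))  {0,1,2,3,4}
step 2: d <- min(min(b, 0), a)       {0,1,2,3,4}
step 3: d <- b                       {0,1,2,3,4}
step 4: b <- ((-9 // 5) + (10 + lane)) {5,6,7}
step 5: b <- -2                      {5,6,7}

Answer: 6 steps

d: 3,4,5,6,7,5,6,7
b: 3,4,5,6,7,-2,-2,-2
a: 0,-2,-1,-2,-3,4,4,4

steps = 6; useful = 29; efficiency = 29/48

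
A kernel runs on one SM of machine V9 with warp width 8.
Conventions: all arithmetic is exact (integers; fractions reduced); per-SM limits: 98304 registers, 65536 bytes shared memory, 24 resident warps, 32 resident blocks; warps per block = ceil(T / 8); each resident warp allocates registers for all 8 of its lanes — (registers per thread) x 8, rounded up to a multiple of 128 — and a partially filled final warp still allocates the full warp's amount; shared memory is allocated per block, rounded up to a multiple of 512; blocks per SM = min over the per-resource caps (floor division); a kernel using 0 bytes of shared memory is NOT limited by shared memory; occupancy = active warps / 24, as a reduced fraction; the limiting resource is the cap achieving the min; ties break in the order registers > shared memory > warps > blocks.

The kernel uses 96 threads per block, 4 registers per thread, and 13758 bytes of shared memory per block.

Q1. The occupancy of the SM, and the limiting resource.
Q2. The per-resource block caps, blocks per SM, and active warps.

Answer: occupancy 1, limited by warps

registers: 64 blocks
shared memory: 4 blocks
warps: 2 blocks
blocks: 32 blocks

Answer: 2 blocks, 24 active warps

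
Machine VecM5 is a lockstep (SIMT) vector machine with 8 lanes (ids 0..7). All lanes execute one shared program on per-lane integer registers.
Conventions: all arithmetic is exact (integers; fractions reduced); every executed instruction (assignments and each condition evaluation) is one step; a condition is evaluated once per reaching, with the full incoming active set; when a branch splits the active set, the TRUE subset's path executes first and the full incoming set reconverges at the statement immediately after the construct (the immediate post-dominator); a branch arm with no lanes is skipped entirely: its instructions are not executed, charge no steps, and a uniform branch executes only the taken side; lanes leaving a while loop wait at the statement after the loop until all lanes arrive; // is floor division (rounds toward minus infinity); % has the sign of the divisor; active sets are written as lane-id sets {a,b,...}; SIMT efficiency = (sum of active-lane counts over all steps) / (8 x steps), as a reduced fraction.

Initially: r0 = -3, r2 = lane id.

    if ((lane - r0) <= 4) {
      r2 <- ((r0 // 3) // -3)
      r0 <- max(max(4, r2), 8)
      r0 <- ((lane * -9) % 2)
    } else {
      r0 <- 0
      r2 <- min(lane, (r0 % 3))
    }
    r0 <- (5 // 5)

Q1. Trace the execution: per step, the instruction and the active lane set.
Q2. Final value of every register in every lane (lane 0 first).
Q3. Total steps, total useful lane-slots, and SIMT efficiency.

step 0: eval ((lane - r0) <= 4)      {0,1,2,3,4,5,6,7}
step 1: r2 <- ((r0 // 3) // -3)      {0,1}
step 2: r0 <- max(max(4, r2), 8)     {0,1}
step 3: r0 <- ((lane * -9) % 2)      {0,1}
step 4: r0 <- 0                      {2,3,4,5,6,7}
step 5: r2 <- min(lane, (r0 % 3))    {2,3,4,5,6,7}
step 6: r0 <- (5 // 5)               {0,1,2,3,4,5,6,7}

Answer: 7 steps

r0: 1,1,1,1,1,1,1,1
r2: 0,0,0,0,0,0,0,0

steps = 7; useful = 34; efficiency = 34/56 = 17/28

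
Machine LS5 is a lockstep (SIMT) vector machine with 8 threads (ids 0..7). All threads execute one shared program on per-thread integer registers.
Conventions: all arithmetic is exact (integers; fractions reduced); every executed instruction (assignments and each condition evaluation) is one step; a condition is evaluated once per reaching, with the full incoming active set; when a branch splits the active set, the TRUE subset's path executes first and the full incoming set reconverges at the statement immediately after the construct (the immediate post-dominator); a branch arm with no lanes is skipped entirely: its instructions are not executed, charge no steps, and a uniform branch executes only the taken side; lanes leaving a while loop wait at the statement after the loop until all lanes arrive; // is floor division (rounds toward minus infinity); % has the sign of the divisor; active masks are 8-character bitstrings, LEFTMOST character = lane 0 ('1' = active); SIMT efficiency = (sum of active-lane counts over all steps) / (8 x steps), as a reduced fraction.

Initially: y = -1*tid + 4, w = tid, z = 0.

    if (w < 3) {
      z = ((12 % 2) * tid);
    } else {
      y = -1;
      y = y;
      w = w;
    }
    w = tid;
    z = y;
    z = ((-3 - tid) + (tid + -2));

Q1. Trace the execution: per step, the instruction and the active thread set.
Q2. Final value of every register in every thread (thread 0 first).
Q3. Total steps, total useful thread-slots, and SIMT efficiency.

step 0: eval (w < 3)                 11111111
step 1: z <- ((12 % 2) * tid)        11100000
step 2: y <- -1                      00011111
step 3: y <- y                       00011111
step 4: w <- w                       00011111
step 5: w <- tid                     11111111
step 6: z <- y                       11111111
step 7: z <- ((-3 - tid) + (tid + -2)) 11111111

Answer: 8 steps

y: 4,3,2,-1,-1,-1,-1,-1
w: 0,1,2,3,4,5,6,7
z: -5,-5,-5,-5,-5,-5,-5,-5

steps = 8; useful = 50; efficiency = 50/64 = 25/32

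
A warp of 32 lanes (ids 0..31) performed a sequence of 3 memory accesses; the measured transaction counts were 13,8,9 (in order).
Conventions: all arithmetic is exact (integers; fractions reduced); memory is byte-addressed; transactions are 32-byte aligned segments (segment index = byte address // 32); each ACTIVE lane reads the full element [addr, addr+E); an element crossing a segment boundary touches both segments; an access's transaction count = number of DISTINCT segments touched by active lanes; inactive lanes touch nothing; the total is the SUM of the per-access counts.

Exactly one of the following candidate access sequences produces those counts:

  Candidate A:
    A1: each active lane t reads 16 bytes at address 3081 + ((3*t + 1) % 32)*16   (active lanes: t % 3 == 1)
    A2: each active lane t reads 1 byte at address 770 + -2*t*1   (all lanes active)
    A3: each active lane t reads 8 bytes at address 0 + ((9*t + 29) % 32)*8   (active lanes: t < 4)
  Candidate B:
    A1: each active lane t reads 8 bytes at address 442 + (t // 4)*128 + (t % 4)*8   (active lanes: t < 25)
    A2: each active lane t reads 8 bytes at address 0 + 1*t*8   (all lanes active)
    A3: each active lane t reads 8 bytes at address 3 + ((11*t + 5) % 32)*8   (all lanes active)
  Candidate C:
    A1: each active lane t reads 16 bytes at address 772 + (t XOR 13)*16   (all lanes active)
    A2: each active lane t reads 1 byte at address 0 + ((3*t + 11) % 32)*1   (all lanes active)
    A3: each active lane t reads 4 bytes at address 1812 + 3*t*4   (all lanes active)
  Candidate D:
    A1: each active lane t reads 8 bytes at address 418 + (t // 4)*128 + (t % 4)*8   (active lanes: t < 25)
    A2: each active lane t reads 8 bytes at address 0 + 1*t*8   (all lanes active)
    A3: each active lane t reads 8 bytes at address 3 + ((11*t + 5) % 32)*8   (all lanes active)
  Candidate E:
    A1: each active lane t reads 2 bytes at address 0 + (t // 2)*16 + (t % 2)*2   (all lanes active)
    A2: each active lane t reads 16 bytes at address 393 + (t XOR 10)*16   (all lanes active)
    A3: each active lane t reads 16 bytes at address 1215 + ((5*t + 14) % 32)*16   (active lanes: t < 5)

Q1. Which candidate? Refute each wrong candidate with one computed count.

A: A1 gives 12 transactions, not 13
B: A1 gives 14 transactions, not 13
C: A1 gives 17 transactions, not 13
E: A1 gives 8 transactions, not 13
D: all counts match (13,8,9)

Answer: D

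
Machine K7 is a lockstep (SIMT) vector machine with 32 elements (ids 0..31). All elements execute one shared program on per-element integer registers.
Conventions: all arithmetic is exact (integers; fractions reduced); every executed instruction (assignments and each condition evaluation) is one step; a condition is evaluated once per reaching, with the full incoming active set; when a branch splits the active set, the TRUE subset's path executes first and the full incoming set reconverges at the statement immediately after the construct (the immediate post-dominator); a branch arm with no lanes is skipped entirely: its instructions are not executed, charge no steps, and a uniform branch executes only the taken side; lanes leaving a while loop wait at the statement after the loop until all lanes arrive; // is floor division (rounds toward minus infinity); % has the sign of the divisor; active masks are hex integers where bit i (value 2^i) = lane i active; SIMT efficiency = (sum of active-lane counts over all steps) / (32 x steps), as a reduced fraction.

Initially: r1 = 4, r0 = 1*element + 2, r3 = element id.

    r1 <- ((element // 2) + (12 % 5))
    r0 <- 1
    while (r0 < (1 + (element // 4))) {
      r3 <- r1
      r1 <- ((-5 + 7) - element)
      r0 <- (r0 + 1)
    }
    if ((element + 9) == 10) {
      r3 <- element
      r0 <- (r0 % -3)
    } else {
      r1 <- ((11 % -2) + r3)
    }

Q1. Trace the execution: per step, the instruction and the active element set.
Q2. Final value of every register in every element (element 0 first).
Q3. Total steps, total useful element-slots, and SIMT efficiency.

step 0: r1 <- ((element // 2) + (12 % 5)) 0xffffffff
step 1: r0 <- 1                      0xffffffff
step 2: eval (r0 < (1 + (element // 4))) 0xffffffff
step 3: r3 <- r1                     0xfffffff0
step 4: r1 <- ((-5 + 7) - element)   0xfffffff0
step 5: r0 <- (r0 + 1)               0xfffffff0
step 6: eval (r0 < (1 + (element // 4))) 0xfffffff0
step 7: r3 <- r1                     0xffffff00
step 8: r1 <- ((-5 + 7) - element)   0xffffff00
step 9: r0 <- (r0 + 1)               0xffffff00
step 10: eval (r0 < (1 + (element // 4))) 0xffffff00
step 11: r3 <- r1                     0xfffff000
step 12: r1 <- ((-5 + 7) - element)   0xfffff000
step 13: r0 <- (r0 + 1)               0xfffff000
step 14: eval (r0 < (1 + (element // 4))) 0xfffff000
step 15: r3 <- r1                     0xffff0000
step 16: r1 <- ((-5 + 7) - element)   0xffff0000
step 17: r0 <- (r0 + 1)               0xffff0000
step 18: eval (r0 < (1 + (element // 4))) 0xffff0000
step 19: r3 <- r1                     0xfff00000
step 20: r1 <- ((-5 + 7) - element)   0xfff00000
step 21: r0 <- (r0 + 1)               0xfff00000
step 22: eval (r0 < (1 + (element // 4))) 0xfff00000
step 23: r3 <- r1                     0xff000000
step 24: r1 <- ((-5 + 7) - element)   0xff000000
step 25: r0 <- (r0 + 1)               0xff000000
step 26: eval (r0 < (1 + (element // 4))) 0xff000000
step 27: r3 <- r1                     0xf0000000
step 28: r1 <- ((-5 + 7) - element)   0xf0000000
step 29: r0 <- (r0 + 1)               0xf0000000
step 30: eval (r0 < (1 + (element // 4))) 0xf0000000
step 31: eval ((element + 9) == 10)   0xffffffff
step 32: r3 <- element                0x00000002
step 33: r0 <- (r0 % -3)              0x00000002
step 34: r1 <- ((11 % -2) + r3)       0xfffffffd

Answer: 35 steps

r1: -1,2,1,2,3,3,4,4,-7,-8,-9,-10,-11,-12,-13,-14,-15,-16,-17,-18,-19,-20,-21,-22,-23,-24,-25,-26,-27,-28,-29,-30
r0: 1,-2,1,1,2,2,2,2,3,3,3,3,4,4,4,4,5,5,5,5,6,6,6,6,7,7,7,7,8,8,8,8
r3: 0,1,2,3,4,4,5,5,-6,-7,-8,-9,-10,-11,-12,-13,-14,-15,-16,-17,-18,-19,-20,-21,-22,-23,-24,-25,-26,-27,-28,-29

steps = 35; useful = 609; efficiency = 609/1120 = 87/160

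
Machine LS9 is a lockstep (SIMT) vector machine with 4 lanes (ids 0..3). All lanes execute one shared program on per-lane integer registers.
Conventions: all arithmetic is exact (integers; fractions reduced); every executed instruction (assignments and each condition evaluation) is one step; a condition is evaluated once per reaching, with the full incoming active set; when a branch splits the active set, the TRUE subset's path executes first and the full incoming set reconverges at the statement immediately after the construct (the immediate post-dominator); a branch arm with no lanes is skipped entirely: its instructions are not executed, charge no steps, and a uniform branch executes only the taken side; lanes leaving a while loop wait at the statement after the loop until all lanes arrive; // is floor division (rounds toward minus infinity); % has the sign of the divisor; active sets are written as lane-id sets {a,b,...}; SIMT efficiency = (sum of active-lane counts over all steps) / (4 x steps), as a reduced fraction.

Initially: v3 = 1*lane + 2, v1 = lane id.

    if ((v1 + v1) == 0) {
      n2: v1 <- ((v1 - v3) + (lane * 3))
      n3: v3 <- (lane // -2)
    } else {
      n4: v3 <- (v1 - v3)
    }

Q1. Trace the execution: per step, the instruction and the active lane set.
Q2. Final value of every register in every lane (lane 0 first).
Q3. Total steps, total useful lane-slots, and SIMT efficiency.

step 0: eval ((v1 + v1) == 0)        {0,1,2,3}
step 1: v1 <- ((v1 - v3) + (lane * 3)) {0}
step 2: v3 <- (lane // -2)           {0}
step 3: v3 <- (v1 - v3)              {1,2,3}

Answer: 4 steps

v3: 0,-2,-2,-2
v1: -2,1,2,3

steps = 4; useful = 9; efficiency = 9/16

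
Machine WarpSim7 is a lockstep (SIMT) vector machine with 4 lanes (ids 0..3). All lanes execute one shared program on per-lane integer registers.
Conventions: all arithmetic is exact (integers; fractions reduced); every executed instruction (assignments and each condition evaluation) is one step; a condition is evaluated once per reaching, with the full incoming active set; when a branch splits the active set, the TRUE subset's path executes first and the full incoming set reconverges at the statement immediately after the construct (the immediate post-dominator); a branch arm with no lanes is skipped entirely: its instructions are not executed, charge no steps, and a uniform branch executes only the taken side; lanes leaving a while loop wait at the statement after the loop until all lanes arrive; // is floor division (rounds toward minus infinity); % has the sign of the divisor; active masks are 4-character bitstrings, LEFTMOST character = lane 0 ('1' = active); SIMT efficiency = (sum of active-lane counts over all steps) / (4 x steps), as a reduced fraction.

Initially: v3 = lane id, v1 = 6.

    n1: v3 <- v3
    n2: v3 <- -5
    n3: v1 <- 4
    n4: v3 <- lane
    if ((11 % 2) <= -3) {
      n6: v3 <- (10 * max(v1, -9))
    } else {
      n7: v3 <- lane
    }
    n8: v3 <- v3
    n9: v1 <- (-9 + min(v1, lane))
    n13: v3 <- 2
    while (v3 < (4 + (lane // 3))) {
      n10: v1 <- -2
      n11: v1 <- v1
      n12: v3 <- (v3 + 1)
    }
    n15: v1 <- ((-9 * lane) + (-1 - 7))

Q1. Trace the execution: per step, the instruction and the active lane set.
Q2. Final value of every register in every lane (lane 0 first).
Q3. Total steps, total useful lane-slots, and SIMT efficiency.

step 0: v3 <- v3                     1111
step 1: v3 <- -5                     1111
step 2: v1 <- 4                      1111
step 3: v3 <- lane                   1111
step 4: eval ((11 % 2) <= -3)        1111
step 5: v3 <- lane                   1111
step 6: v3 <- v3                     1111
step 7: v1 <- (-9 + min(v1, lane))   1111
step 8: v3 <- 2                      1111
step 9: eval (v3 < (4 + (lane // 3))) 1111
step 10: v1 <- -2                     1111
step 11: v1 <- v1                     1111
step 12: v3 <- (v3 + 1)               1111
step 13: eval (v3 < (4 + (lane // 3))) 1111
step 14: v1 <- -2                     1111
step 15: v1 <- v1                     1111
step 16: v3 <- (v3 + 1)               1111
step 17: eval (v3 < (4 + (lane // 3))) 1111
step 18: v1 <- -2                     0001
step 19: v1 <- v1                     0001
step 20: v3 <- (v3 + 1)               0001
step 21: eval (v3 < (4 + (lane // 3))) 0001
step 22: v1 <- ((-9 * lane) + (-1 - 7)) 1111

Answer: 23 steps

v3: 4,4,4,5
v1: -8,-17,-26,-35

steps = 23; useful = 80; efficiency = 80/92 = 20/23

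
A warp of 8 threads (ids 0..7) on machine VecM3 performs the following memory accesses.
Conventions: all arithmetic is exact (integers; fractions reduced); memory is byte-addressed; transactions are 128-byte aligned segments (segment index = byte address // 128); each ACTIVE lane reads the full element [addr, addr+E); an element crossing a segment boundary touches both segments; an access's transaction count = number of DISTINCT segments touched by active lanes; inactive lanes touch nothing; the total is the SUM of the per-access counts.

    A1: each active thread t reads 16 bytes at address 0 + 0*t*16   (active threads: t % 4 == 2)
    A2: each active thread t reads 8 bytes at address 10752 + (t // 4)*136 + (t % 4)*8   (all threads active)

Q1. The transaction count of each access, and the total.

A1: 1 transaction
A2: 2 transactions

Answer: 1,2; total 3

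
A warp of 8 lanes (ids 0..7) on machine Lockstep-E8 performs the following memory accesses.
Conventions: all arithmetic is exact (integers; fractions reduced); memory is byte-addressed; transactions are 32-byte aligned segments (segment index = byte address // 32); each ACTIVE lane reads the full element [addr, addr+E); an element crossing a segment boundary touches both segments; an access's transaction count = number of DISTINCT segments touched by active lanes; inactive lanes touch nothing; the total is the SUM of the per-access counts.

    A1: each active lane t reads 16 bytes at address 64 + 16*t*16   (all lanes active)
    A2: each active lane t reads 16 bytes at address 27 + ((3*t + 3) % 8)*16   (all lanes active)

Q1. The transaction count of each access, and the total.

A1: 8 transactions
A2: 5 transactions

Answer: 8,5; total 13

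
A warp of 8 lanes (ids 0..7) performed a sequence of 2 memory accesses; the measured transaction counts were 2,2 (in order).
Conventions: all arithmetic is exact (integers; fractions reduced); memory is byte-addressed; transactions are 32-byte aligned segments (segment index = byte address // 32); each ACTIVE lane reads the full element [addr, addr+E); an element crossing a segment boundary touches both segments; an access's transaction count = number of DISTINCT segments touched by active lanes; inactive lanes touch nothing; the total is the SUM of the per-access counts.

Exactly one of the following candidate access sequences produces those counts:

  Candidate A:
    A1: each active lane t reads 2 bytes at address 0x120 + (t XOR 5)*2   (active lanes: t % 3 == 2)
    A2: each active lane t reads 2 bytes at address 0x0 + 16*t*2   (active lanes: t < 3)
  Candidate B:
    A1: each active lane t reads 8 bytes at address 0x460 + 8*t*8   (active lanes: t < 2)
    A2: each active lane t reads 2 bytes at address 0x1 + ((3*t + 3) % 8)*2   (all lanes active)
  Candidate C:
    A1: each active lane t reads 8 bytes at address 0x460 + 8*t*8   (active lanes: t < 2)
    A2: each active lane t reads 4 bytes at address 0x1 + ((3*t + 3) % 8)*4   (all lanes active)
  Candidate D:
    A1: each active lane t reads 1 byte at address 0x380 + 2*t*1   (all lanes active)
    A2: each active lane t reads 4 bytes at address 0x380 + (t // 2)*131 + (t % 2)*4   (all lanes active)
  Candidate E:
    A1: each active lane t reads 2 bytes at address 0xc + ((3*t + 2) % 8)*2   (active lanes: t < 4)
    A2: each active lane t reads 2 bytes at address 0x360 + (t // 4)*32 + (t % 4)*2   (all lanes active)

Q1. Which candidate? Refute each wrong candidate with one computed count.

A: A1 gives 1 transaction, not 2
B: A2 gives 1 transaction, not 2
D: A1 gives 1 transaction, not 2
E: A1 gives 1 transaction, not 2
C: all counts match (2,2)

Answer: C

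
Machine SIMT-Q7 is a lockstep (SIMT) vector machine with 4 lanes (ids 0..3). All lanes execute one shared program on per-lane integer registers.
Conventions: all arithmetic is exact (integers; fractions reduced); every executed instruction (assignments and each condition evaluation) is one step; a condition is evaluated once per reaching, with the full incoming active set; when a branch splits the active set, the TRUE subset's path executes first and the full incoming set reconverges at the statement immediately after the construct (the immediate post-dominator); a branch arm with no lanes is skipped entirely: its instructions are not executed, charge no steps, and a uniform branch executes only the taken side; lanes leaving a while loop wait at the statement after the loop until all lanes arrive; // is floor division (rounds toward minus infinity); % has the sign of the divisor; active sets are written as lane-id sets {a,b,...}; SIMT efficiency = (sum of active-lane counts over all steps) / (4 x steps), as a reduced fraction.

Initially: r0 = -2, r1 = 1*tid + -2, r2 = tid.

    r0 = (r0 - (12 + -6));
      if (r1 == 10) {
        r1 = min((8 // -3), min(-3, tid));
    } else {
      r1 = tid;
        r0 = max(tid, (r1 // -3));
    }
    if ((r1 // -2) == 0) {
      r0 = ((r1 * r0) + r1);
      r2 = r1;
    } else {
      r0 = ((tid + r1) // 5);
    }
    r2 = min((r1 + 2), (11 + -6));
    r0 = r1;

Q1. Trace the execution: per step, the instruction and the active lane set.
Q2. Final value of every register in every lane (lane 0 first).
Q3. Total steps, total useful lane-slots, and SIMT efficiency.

step 0: r0 <- (r0 - (12 + -6))       {0,1,2,3}
step 1: eval (r1 == 10)              {0,1,2,3}
step 2: r1 <- tid                    {0,1,2,3}
step 3: r0 <- max(tid, (r1 // -3))   {0,1,2,3}
step 4: eval ((r1 // -2) == 0)       {0,1,2,3}
step 5: r0 <- ((r1 * r0) + r1)       {0}
step 6: r2 <- r1                     {0}
step 7: r0 <- ((tid + r1) // 5)      {1,2,3}
step 8: r2 <- min((r1 + 2), (11 + -6)) {0,1,2,3}
step 9: r0 <- r1                     {0,1,2,3}

Answer: 10 steps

r0: 0,1,2,3
r1: 0,1,2,3
r2: 2,3,4,5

steps = 10; useful = 33; efficiency = 33/40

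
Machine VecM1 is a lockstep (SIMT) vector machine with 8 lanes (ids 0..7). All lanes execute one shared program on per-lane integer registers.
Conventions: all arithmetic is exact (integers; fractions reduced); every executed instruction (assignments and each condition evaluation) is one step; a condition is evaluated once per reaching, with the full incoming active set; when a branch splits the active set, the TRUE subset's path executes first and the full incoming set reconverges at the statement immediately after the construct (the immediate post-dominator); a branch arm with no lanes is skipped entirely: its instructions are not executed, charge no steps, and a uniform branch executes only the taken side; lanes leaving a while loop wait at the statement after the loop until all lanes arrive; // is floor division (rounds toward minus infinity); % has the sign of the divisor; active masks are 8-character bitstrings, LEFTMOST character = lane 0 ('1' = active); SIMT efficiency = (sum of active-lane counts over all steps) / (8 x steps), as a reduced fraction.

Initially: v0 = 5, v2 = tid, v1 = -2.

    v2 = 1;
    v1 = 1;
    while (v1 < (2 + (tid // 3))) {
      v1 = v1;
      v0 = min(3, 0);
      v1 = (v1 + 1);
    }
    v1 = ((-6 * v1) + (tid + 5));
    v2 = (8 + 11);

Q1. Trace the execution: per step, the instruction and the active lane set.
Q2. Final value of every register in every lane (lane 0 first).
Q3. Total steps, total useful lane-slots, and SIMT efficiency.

step 0: v2 <- 1                      11111111
step 1: v1 <- 1                      11111111
step 2: eval (v1 < (2 + (tid // 3))) 11111111
step 3: v1 <- v1                     11111111
step 4: v0 <- min(3, 0)              11111111
step 5: v1 <- (v1 + 1)               11111111
step 6: eval (v1 < (2 + (tid // 3))) 11111111
step 7: v1 <- v1                     00011111
step 8: v0 <- min(3, 0)              00011111
step 9: v1 <- (v1 + 1)               00011111
step 10: eval (v1 < (2 + (tid // 3))) 00011111
step 11: v1 <- v1                     00000011
step 12: v0 <- min(3, 0)              00000011
step 13: v1 <- (v1 + 1)               00000011
step 14: eval (v1 < (2 + (tid // 3))) 00000011
step 15: v1 <- ((-6 * v1) + (tid + 5)) 11111111
step 16: v2 <- (8 + 11)               11111111

Answer: 17 steps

v0: 0,0,0,0,0,0,0,0
v2: 19,19,19,19,19,19,19,19
v1: -7,-6,-5,-10,-9,-8,-13,-12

steps = 17; useful = 100; efficiency = 100/136 = 25/34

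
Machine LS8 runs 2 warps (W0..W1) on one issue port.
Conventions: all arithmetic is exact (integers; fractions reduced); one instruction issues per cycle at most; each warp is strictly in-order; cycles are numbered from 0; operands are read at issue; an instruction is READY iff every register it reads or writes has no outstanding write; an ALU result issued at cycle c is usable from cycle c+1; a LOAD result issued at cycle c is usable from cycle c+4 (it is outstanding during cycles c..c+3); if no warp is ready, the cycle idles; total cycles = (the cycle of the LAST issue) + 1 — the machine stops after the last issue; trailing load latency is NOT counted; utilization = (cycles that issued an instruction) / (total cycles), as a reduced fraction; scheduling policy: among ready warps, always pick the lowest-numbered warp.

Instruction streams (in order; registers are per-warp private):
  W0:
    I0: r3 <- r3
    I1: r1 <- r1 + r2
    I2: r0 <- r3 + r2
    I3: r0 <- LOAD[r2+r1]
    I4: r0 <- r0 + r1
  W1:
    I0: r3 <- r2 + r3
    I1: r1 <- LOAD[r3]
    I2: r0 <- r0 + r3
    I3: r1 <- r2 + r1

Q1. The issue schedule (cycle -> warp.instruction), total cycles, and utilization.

cycle 0: W0.I0
cycle 1: W0.I1
cycle 2: W0.I2
cycle 3: W0.I3
cycle 4: W1.I0
cycle 5: W1.I1
cycle 6: W1.I2
cycle 7: W0.I4
cycle 8: idle
cycle 9: W1.I3

Answer: 10 cycles, utilization 9/10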